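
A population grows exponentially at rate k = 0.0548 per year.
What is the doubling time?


Exponential growth: P(t) = P₀ e^(0.0548t). Set P(t)/P₀ = 2: e^(0.0548t) = 2.
Solve: t = ln(2)/0.0548 ≈ 12.65 years.


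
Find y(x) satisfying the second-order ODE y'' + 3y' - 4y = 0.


Characteristic equation: r² + 3r - 4 = 0.
Factor: (r - 1)(r + 4) = 0 ⇒ r = 1, -4 (distinct real).
General solution: y = C₁e^(x) + C₂e^(-4x).


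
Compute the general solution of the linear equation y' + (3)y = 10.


P(x) = 3, Q(x) = 10; integrating factor μ = e^(3x).
(μ y)' = 10e^(3x) ⇒ μ y = (10/3)e^(3x) + C.
Divide by μ: y = 10/3 + Ce^(-3x).


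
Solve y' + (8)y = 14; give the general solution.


P(x) = 8, Q(x) = 14; integrating factor μ = e^(8x).
(μ y)' = 14e^(8x) ⇒ μ y = (7/4)e^(8x) + C.
Divide by μ: y = 7/4 + Ce^(-8x).


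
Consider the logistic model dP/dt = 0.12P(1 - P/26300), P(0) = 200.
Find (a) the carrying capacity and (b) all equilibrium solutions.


Logistic ODE dP/dt = 0.12P(1 - P/26300) has equilibria where dP/dt = 0, i.e. P = 0 or P = 26300.
The coefficient (1 - P/K) = 0 when P = K, identifying K = 26300 as the carrying capacity.
(a) K = 26300; (b) equilibria P = 0 and P = 26300.


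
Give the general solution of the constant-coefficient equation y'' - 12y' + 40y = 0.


Characteristic equation: r² - 12r + 40 = 0.
Discriminant is negative; roots r = 6 ± 2i (complex conjugate pair).
General solution uses e^(α x)(C₁ cos(β x) + C₂ sin(β x)): y = e^(6x)(C₁cos(2x) + C₂sin(2x)).


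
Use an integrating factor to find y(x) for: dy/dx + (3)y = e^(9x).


P(x) = 3 ⇒ μ = e^(3x).
(μ y)' = e^(12x) ⇒ μ y = e^(12x)/12 + C.
Divide by μ: y = (1/12)e^(9x) + Ce^(-3x).


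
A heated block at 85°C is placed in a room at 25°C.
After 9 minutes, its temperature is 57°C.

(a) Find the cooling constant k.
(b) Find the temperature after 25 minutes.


Newton's law: T(t) = T_a + (T₀ - T_a)e^(-kt).
(a) Use T(9) = 57: (57 - 25)/(85 - 25) = e^(-k·9), so k = -ln(0.533)/9 ≈ 0.0698.
(b) Apply k to t = 25: T(25) = 25 + (60)e^(-1.746) ≈ 35.5°C.


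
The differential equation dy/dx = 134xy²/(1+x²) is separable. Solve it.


Separate: dy/y² = 134x/(1+x²) dx.
Integrate LHS: ∫ dy/y² = -1/y.
Integrate RHS via u = 1+x²: 67ln(1+x²) + C.
Result: -1/y = 67ln(1+x²) + C.


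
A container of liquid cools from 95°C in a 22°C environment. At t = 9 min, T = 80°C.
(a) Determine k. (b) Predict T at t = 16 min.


Newton's law: T(t) = T_a + (T₀ - T_a)e^(-kt).
(a) Use T(9) = 80: (80 - 22)/(95 - 22) = e^(-k·9), so k = -ln(0.795)/9 ≈ 0.0256.
(b) Apply k to t = 16: T(16) = 22 + (73)e^(-0.409) ≈ 70.5°C.


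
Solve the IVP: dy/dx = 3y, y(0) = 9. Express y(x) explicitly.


General solution of y' = 3y is y = Ce^(3x).
Apply y(0) = 9: C = 9.
Particular solution: y = 9e^(3x).


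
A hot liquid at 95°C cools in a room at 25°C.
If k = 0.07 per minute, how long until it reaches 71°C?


From T(t) = T_a + (T₀ - T_a)e^(-kt), set T(t) = 71:
(71 - 25) / (95 - 25) = e^(-0.07t), so t = -ln(0.657)/0.07 ≈ 6.0 minutes.


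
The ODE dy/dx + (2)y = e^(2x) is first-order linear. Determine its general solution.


P(x) = 2 ⇒ μ = e^(2x).
(μ y)' = e^(4x) ⇒ μ y = e^(4x)/4 + C.
Divide by μ: y = (1/4)e^(2x) + Ce^(-2x).


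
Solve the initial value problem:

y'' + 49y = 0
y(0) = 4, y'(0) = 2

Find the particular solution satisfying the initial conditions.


Characteristic roots of r² + 49 = 0 are ±7i, so y = C₁cos(7x) + C₂sin(7x).
Apply y(0) = 4: C₁ = 4. Differentiate and apply y'(0) = 2: 7·C₂ = 2, so C₂ = 2/7.
Particular solution: y = 4cos(7x) + (2/7)sin(7x).


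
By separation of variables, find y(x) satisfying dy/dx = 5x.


Integrate both sides with respect to x: y = ∫ 5x dx = (5/2)x^2 + C.


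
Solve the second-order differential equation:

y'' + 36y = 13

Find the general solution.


Homogeneous part: r² + 36 = 0 ⇒ r = ±6i, so y_h = C₁cos(6x) + C₂sin(6x).
Try constant y_p = A; plug in: 36A = 13 ⇒ A = 13/36.
General solution: y = C₁cos(6x) + C₂sin(6x) + 13/36.


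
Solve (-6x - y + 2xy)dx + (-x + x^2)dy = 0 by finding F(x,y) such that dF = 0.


Check exactness: ∂M/∂y = -1 + 2x and ∂N/∂x = -1 + 2x; equal, so the equation is exact.
Integrate M with respect to x (treating y as constant): ∫M dx = -3x^2 - xy + x^2y + h(y).
Differentiate w.r.t. y and set equal to N: all terms match, so h'(y) = 0 and h is a constant absorbed into C.
General solution: -3x^2 - xy + x^2y = C.


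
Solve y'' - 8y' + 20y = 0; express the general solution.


Characteristic equation: r² - 8r + 20 = 0.
Discriminant is negative; roots r = 4 ± 2i (complex conjugate pair).
General solution uses e^(α x)(C₁ cos(β x) + C₂ sin(β x)): y = e^(4x)(C₁cos(2x) + C₂sin(2x)).


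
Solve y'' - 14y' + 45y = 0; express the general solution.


Characteristic equation: r² - 14r + 45 = 0.
Factor: (r - 9)(r - 5) = 0 ⇒ r = 9, 5 (distinct real).
General solution: y = C₁e^(9x) + C₂e^(5x).


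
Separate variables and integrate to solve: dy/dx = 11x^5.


Integrate both sides with respect to x: y = ∫ 11x^5 dx = (11/6)x^6 + C.


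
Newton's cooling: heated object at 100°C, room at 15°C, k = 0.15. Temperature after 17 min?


Newton's law: dT/dt = -k(T - T_a) has solution T(t) = T_a + (T₀ - T_a)e^(-kt).
Plug in T_a = 15, T₀ = 100, k = 0.15, t = 17: T(17) = 15 + (85)e^(-2.55) ≈ 21.6°C.


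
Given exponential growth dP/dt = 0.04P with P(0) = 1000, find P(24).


The ODE dP/dt = 0.04P has solution P(t) = P(0)e^(0.04t).
Substitute P(0) = 1000 and t = 24: P(24) = 1000 e^(0.96) ≈ 2612.


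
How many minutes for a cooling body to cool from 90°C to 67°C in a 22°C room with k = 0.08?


From T(t) = T_a + (T₀ - T_a)e^(-kt), set T(t) = 67:
(67 - 22) / (90 - 22) = e^(-0.08t), so t = -ln(0.662)/0.08 ≈ 5.2 minutes.


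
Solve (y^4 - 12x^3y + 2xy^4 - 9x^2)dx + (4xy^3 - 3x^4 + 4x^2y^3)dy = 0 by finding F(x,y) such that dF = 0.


Check exactness: ∂M/∂y = 4y^3 - 12x^3 + 8xy^3 and ∂N/∂x = 4y^3 - 12x^3 + 8xy^3; equal, so the equation is exact.
Integrate M with respect to x (treating y as constant): ∫M dx = xy^4 - 3x^4y + x^2y^4 - 3x^3 + h(y).
Differentiate w.r.t. y and set equal to N: all terms match, so h'(y) = 0 and h is a constant absorbed into C.
General solution: xy^4 - 3x^4y + x^2y^4 - 3x^3 = C.


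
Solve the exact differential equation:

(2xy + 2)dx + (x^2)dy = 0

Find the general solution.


Check exactness: ∂M/∂y = 2x and ∂N/∂x = 2x; equal, so the equation is exact.
Integrate M with respect to x (treating y as constant): ∫M dx = x^2y + 2x + h(y).
Differentiate w.r.t. y and set equal to N: all terms match, so h'(y) = 0 and h is a constant absorbed into C.
General solution: x^2y + 2x = C.


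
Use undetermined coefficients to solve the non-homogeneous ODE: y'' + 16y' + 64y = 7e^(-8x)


Characteristic polynomial (r + 8)² = 0; repeated root r = -8.
y_h = (C₁ + C₂x)e^(-8x). Forcing matches the repeated root (resonance), so try y_p = Ax² e^(-8x).
Substitute and solve for A: 2A = 7, so A = 7/2.
General solution: y = (C₁ + C₂x + (7/2)x²)e^(-8x).


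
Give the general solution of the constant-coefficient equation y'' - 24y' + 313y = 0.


Characteristic equation: r² - 24r + 313 = 0.
Discriminant is negative; roots r = 12 ± 13i (complex conjugate pair).
General solution uses e^(α x)(C₁ cos(β x) + C₂ sin(β x)): y = e^(12x)(C₁cos(13x) + C₂sin(13x)).


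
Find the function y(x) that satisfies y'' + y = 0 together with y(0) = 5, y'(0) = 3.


Characteristic roots of r² + 1 = 0 are ±1i, so y = C₁cos(x) + C₂sin(x).
Apply y(0) = 5: C₁ = 5. Differentiate and apply y'(0) = 3: 1·C₂ = 3, so C₂ = 3.
Particular solution: y = 5cos(x) + 3sin(x).


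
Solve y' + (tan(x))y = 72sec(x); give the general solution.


P(x) = tan(x) ⇒ μ = e^(∫tan(x)dx) = sec(x).
(sec(x) y)' = 72sec²(x) ⇒ sec(x) y = 72tan(x) + C.
Multiply by cos(x): y = 72sin(x) + C·cos(x).


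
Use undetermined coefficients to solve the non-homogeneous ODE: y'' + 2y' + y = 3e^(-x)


Characteristic polynomial (r + 1)² = 0; repeated root r = -1.
y_h = (C₁ + C₂x)e^(-x). Forcing matches the repeated root (resonance), so try y_p = Ax² e^(-x).
Substitute and solve for A: 2A = 3, so A = 3/2.
General solution: y = (C₁ + C₂x + (3/2)x²)e^(-x).


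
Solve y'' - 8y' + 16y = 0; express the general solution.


Characteristic equation: r² - 8r + 16 = 0, i.e. (r - 4)² = 0.
Repeated root r = 4; include an x factor for the second linearly independent solution.
General solution: y = (C₁ + C₂x)e^(4x).


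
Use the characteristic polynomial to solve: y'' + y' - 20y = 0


Characteristic equation: r² + r - 20 = 0.
Factor: (r + 5)(r - 4) = 0 ⇒ r = -5, 4 (distinct real).
General solution: y = C₁e^(-5x) + C₂e^(4x).


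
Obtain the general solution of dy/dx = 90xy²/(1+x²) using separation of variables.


Separate: dy/y² = 90x/(1+x²) dx.
Integrate LHS: ∫ dy/y² = -1/y.
Integrate RHS via u = 1+x²: 45ln(1+x²) + C.
Result: -1/y = 45ln(1+x²) + C.


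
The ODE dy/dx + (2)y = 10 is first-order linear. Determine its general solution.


P(x) = 2, Q(x) = 10; integrating factor μ = e^(2x).
(μ y)' = 10e^(2x) ⇒ μ y = 5e^(2x) + C.
Divide by μ: y = 5 + Ce^(-2x).


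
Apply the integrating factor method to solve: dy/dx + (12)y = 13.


P(x) = 12, Q(x) = 13; integrating factor μ = e^(12x).
(μ y)' = 13e^(12x) ⇒ μ y = (13/12)e^(12x) + C.
Divide by μ: y = 13/12 + Ce^(-12x).


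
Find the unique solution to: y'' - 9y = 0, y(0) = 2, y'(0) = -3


Characteristic roots of r² - 9 = 0 are -3, 3.
General solution y = c₁ e^(-3x) + c₂ e^(3x).
Apply y(0) = 2: c₁ + c₂ = 2. Apply y'(0) = -3: -3 c₁ + 3 c₂ = -3.
Solve: c₁ = 3/2, c₂ = 1/2.
Particular solution: y = (3/2)e^(-3x) + (1/2)e^(3x).


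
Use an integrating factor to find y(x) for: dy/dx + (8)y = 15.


P(x) = 8, Q(x) = 15; integrating factor μ = e^(8x).
(μ y)' = 15e^(8x) ⇒ μ y = (15/8)e^(8x) + C.
Divide by μ: y = 15/8 + Ce^(-8x).


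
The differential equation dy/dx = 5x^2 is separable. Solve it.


Integrate both sides with respect to x: y = ∫ 5x^2 dx = (5/3)x^3 + C.


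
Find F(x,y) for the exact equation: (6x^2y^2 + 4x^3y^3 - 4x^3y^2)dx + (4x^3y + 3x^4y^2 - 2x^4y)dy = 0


Check exactness: ∂M/∂y = 12x^2y + 12x^3y^2 - 8x^3y and ∂N/∂x = 12x^2y + 12x^3y^2 - 8x^3y; equal, so the equation is exact.
Integrate M with respect to x (treating y as constant): ∫M dx = 2x^3y^2 + x^4y^3 - x^4y^2 + h(y).
Differentiate w.r.t. y and set equal to N: all terms match, so h'(y) = 0 and h is a constant absorbed into C.
General solution: 2x^3y^2 + x^4y^3 - x^4y^2 = C.


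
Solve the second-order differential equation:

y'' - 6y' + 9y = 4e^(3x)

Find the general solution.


Characteristic polynomial (r - 3)² = 0; repeated root r = 3.
y_h = (C₁ + C₂x)e^(3x). Forcing matches the repeated root (resonance), so try y_p = Ax² e^(3x).
Substitute and solve for A: 2A = 4, so A = 2.
General solution: y = (C₁ + C₂x + 2x²)e^(3x).


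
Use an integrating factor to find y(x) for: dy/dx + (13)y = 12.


P(x) = 13, Q(x) = 12; integrating factor μ = e^(13x).
(μ y)' = 12e^(13x) ⇒ μ y = (12/13)e^(13x) + C.
Divide by μ: y = 12/13 + Ce^(-13x).


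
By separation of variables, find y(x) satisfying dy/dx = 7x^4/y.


Separate variables: y dy = 7x^4 dx.
Integrate both sides: y²/2 = (7/5)x^5 + C₀.
Multiply by 2: y² = (14/5)x^5 + C.


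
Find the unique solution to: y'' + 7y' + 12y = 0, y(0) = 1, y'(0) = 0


Characteristic roots of r² + 7r + 12 = 0 are -4, -3.
General solution y = c₁ e^(-4x) + c₂ e^(-3x).
Apply y(0) = 1: c₁ + c₂ = 1. Apply y'(0) = 0: -4 c₁ - 3 c₂ = 0.
Solve: c₁ = -3, c₂ = 4.
Particular solution: y = -3e^(-4x) + 4e^(-3x).


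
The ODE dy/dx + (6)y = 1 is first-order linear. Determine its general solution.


P(x) = 6, Q(x) = 1; integrating factor μ = e^(6x).
(μ y)' = e^(6x) ⇒ μ y = (1/6)e^(6x) + C.
Divide by μ: y = 1/6 + Ce^(-6x).


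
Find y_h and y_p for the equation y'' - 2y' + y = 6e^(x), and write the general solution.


Characteristic polynomial (r - 1)² = 0; repeated root r = 1.
y_h = (C₁ + C₂x)e^(x). Forcing matches the repeated root (resonance), so try y_p = Ax² e^(x).
Substitute and solve for A: 2A = 6, so A = 3.
General solution: y = (C₁ + C₂x + 3x²)e^(x).


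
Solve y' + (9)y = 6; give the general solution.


P(x) = 9, Q(x) = 6; integrating factor μ = e^(9x).
(μ y)' = 6e^(9x) ⇒ μ y = (2/3)e^(9x) + C.
Divide by μ: y = 2/3 + Ce^(-9x).


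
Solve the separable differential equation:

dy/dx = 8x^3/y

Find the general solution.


Separate variables: y dy = 8x^3 dx.
Integrate both sides: y²/2 = 2x^4 + C₀.
Multiply by 2: y² = 4x^4 + C.


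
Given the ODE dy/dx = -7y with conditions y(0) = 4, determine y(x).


General solution of y' = -7y is y = Ce^(-7x).
Apply y(0) = 4: C = 4.
Particular solution: y = 4e^(-7x).


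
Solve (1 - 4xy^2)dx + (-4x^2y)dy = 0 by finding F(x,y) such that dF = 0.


Check exactness: ∂M/∂y = -8xy and ∂N/∂x = -8xy; equal, so the equation is exact.
Integrate M with respect to x (treating y as constant): ∫M dx = x - 2x^2y^2 + h(y).
Differentiate w.r.t. y and set equal to N: all terms match, so h'(y) = 0 and h is a constant absorbed into C.
General solution: x - 2x^2y^2 = C.


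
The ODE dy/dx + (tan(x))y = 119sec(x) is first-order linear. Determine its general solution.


P(x) = tan(x) ⇒ μ = e^(∫tan(x)dx) = sec(x).
(sec(x) y)' = 119sec²(x) ⇒ sec(x) y = 119tan(x) + C.
Multiply by cos(x): y = 119sin(x) + C·cos(x).


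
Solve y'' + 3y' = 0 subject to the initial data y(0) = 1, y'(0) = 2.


Characteristic roots of r² + 3r = 0 are -3, 0.
General solution y = c₁ e^(-3x) + c₂.
Apply y(0) = 1: c₁ + c₂ = 1. Apply y'(0) = 2: -3 c₁ + 0 c₂ = 2.
Solve: c₁ = -2/3, c₂ = 5/3.
Particular solution: y = -(2/3)e^(-3x) + 5/3.


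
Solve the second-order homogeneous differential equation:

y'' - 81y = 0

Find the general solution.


Characteristic equation: r² - 81 = 0.
Factor: (r + 9)(r - 9) = 0 ⇒ r = -9, 9 (distinct real).
General solution: y = C₁e^(-9x) + C₂e^(9x).


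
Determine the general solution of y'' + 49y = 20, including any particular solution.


Homogeneous part: r² + 49 = 0 ⇒ r = ±7i, so y_h = C₁cos(7x) + C₂sin(7x).
Try constant y_p = A; plug in: 49A = 20 ⇒ A = 20/49.
General solution: y = C₁cos(7x) + C₂sin(7x) + 20/49.


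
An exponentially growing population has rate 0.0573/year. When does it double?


Exponential growth: P(t) = P₀ e^(0.0573t). Set P(t)/P₀ = 2: e^(0.0573t) = 2.
Solve: t = ln(2)/0.0573 ≈ 12.10 years.


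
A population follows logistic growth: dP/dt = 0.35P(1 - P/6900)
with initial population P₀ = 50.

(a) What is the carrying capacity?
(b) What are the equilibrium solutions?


Logistic ODE dP/dt = 0.35P(1 - P/6900) has equilibria where dP/dt = 0, i.e. P = 0 or P = 6900.
The coefficient (1 - P/K) = 0 when P = K, identifying K = 6900 as the carrying capacity.
(a) K = 6900; (b) equilibria P = 0 and P = 6900.


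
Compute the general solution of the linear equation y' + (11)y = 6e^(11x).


P(x) = 11 ⇒ μ = e^(11x).
(μ y)' = 6e^(22x) ⇒ μ y = (6/22)e^(22x) + C.
Divide by μ: y = (3/11)e^(11x) + Ce^(-11x).


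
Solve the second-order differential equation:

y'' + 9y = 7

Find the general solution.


Homogeneous part: r² + 9 = 0 ⇒ r = ±3i, so y_h = C₁cos(3x) + C₂sin(3x).
Try constant y_p = A; plug in: 9A = 7 ⇒ A = 7/9.
General solution: y = C₁cos(3x) + C₂sin(3x) + 7/9.


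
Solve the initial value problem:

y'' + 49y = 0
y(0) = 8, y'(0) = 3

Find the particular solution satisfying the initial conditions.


Characteristic roots of r² + 49 = 0 are ±7i, so y = C₁cos(7x) + C₂sin(7x).
Apply y(0) = 8: C₁ = 8. Differentiate and apply y'(0) = 3: 7·C₂ = 3, so C₂ = 3/7.
Particular solution: y = 8cos(7x) + (3/7)sin(7x).


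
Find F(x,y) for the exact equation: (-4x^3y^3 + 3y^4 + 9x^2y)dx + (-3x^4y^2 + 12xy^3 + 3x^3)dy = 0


Check exactness: ∂M/∂y = -12x^3y^2 + 12y^3 + 9x^2 and ∂N/∂x = -12x^3y^2 + 12y^3 + 9x^2; equal, so the equation is exact.
Integrate M with respect to x (treating y as constant): ∫M dx = -x^4y^3 + 3xy^4 + 3x^3y + h(y).
Differentiate w.r.t. y and set equal to N: all terms match, so h'(y) = 0 and h is a constant absorbed into C.
General solution: -x^4y^3 + 3xy^4 + 3x^3y = C.


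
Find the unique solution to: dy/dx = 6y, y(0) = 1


General solution of y' = 6y is y = Ce^(6x).
Apply y(0) = 1: C = 1.
Particular solution: y = e^(6x).


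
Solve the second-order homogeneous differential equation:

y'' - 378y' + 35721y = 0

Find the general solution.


Characteristic equation: r² - 378r + 35721 = 0, i.e. (r - 189)² = 0.
Repeated root r = 189; include an x factor for the second linearly independent solution.
General solution: y = (C₁ + C₂x)e^(189x).


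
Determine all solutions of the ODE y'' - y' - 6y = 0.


Characteristic equation: r² - r - 6 = 0.
Factor: (r - 3)(r + 2) = 0 ⇒ r = 3, -2 (distinct real).
General solution: y = C₁e^(3x) + C₂e^(-2x).


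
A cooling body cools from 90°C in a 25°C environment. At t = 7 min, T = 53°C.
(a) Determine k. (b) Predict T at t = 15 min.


Newton's law: T(t) = T_a + (T₀ - T_a)e^(-kt).
(a) Use T(7) = 53: (53 - 25)/(90 - 25) = e^(-k·7), so k = -ln(0.431)/7 ≈ 0.1203.
(b) Apply k to t = 15: T(15) = 25 + (65)e^(-1.805) ≈ 35.7°C.


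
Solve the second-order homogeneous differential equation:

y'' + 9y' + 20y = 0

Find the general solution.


Characteristic equation: r² + 9r + 20 = 0.
Factor: (r + 4)(r + 5) = 0 ⇒ r = -4, -5 (distinct real).
General solution: y = C₁e^(-4x) + C₂e^(-5x).


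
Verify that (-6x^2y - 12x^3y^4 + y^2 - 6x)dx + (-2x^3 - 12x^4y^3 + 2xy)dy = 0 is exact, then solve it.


Check exactness: ∂M/∂y = -6x^2 - 48x^3y^3 + 2y and ∂N/∂x = -6x^2 - 48x^3y^3 + 2y; equal, so the equation is exact.
Integrate M with respect to x (treating y as constant): ∫M dx = -2x^3y - 3x^4y^4 + xy^2 - 3x^2 + h(y).
Differentiate w.r.t. y and set equal to N: all terms match, so h'(y) = 0 and h is a constant absorbed into C.
General solution: -2x^3y - 3x^4y^4 + xy^2 - 3x^2 = C.


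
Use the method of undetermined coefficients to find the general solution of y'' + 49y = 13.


Homogeneous part: r² + 49 = 0 ⇒ r = ±7i, so y_h = C₁cos(7x) + C₂sin(7x).
Try constant y_p = A; plug in: 49A = 13 ⇒ A = 13/49.
General solution: y = C₁cos(7x) + C₂sin(7x) + 13/49.


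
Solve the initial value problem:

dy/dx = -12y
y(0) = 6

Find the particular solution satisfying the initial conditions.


General solution of y' = -12y is y = Ce^(-12x).
Apply y(0) = 6: C = 6.
Particular solution: y = 6e^(-12x).


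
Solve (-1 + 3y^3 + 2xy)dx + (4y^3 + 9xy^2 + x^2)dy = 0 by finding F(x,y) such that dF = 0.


Check exactness: ∂M/∂y = 9y^2 + 2x and ∂N/∂x = 9y^2 + 2x; equal, so the equation is exact.
Integrate M with respect to x (treating y as constant): ∫M dx = -x + 3xy^3 + x^2y + h(y).
Differentiate w.r.t. y and set equal to N: the x-dependent terms already match, leaving h'(y) = 4y^3. Integrate: h(y) = y^4.
So F(x,y) = -x + y^4 + 3xy^3 + x^2y.
General solution: -x + y^4 + 3xy^3 + x^2y = C.


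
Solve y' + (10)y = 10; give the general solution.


P(x) = 10, Q(x) = 10; integrating factor μ = e^(10x).
(μ y)' = 10e^(10x) ⇒ μ y = e^(10x) + C.
Divide by μ: y = 1 + Ce^(-10x).


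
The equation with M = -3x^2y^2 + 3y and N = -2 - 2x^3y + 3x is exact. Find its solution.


Check exactness: ∂M/∂y = -6x^2y + 3 and ∂N/∂x = -6x^2y + 3; equal, so the equation is exact.
Integrate M with respect to x (treating y as constant): ∫M dx = -x^3y^2 + 3xy + h(y).
Differentiate w.r.t. y and set equal to N: the x-dependent terms already match, leaving h'(y) = -2. Integrate: h(y) = -2y.
So F(x,y) = -2y - x^3y^2 + 3xy.
General solution: -2y - x^3y^2 + 3xy = C.


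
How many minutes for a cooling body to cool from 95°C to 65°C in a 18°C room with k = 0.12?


From T(t) = T_a + (T₀ - T_a)e^(-kt), set T(t) = 65:
(65 - 18) / (95 - 18) = e^(-0.12t), so t = -ln(0.610)/0.12 ≈ 4.1 minutes.


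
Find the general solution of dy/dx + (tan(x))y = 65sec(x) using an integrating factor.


P(x) = tan(x) ⇒ μ = e^(∫tan(x)dx) = sec(x).
(sec(x) y)' = 65sec²(x) ⇒ sec(x) y = 65tan(x) + C.
Multiply by cos(x): y = 65sin(x) + C·cos(x).


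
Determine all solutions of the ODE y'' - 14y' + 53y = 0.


Characteristic equation: r² - 14r + 53 = 0.
Discriminant is negative; roots r = 7 ± 2i (complex conjugate pair).
General solution uses e^(α x)(C₁ cos(β x) + C₂ sin(β x)): y = e^(7x)(C₁cos(2x) + C₂sin(2x)).


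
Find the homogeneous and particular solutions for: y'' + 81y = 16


Homogeneous part: r² + 81 = 0 ⇒ r = ±9i, so y_h = C₁cos(9x) + C₂sin(9x).
Try constant y_p = A; plug in: 81A = 16 ⇒ A = 16/81.
General solution: y = C₁cos(9x) + C₂sin(9x) + 16/81.


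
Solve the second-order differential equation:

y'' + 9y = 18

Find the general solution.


Homogeneous part: r² + 9 = 0 ⇒ r = ±3i, so y_h = C₁cos(3x) + C₂sin(3x).
Try constant y_p = A; plug in: 9A = 18 ⇒ A = 2.
General solution: y = C₁cos(3x) + C₂sin(3x) + 2.


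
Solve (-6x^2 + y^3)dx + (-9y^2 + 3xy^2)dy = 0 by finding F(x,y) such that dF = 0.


Check exactness: ∂M/∂y = 3y^2 and ∂N/∂x = 3y^2; equal, so the equation is exact.
Integrate M with respect to x (treating y as constant): ∫M dx = -2x^3 + xy^3 + h(y).
Differentiate w.r.t. y and set equal to N: the x-dependent terms already match, leaving h'(y) = -9y^2. Integrate: h(y) = -3y^3.
So F(x,y) = -2x^3 - 3y^3 + xy^3.
General solution: -2x^3 - 3y^3 + xy^3 = C.


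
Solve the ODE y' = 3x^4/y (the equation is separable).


Separate variables: y dy = 3x^4 dx.
Integrate both sides: y²/2 = (3/5)x^5 + C₀.
Multiply by 2: y² = (6/5)x^5 + C.


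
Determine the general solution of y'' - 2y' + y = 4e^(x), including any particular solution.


Characteristic polynomial (r - 1)² = 0; repeated root r = 1.
y_h = (C₁ + C₂x)e^(x). Forcing matches the repeated root (resonance), so try y_p = Ax² e^(x).
Substitute and solve for A: 2A = 4, so A = 2.
General solution: y = (C₁ + C₂x + 2x²)e^(x).


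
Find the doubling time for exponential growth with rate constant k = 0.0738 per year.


Exponential growth: P(t) = P₀ e^(0.0738t). Set P(t)/P₀ = 2: e^(0.0738t) = 2.
Solve: t = ln(2)/0.0738 ≈ 9.39 years.


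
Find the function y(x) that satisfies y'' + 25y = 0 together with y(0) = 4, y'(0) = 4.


Characteristic roots of r² + 25 = 0 are ±5i, so y = C₁cos(5x) + C₂sin(5x).
Apply y(0) = 4: C₁ = 4. Differentiate and apply y'(0) = 4: 5·C₂ = 4, so C₂ = 4/5.
Particular solution: y = 4cos(5x) + (4/5)sin(5x).


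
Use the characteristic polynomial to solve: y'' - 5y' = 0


Characteristic equation: r² - 5r = 0.
Factor: (r - 0)(r - 5) = 0 ⇒ r = 0, 5 (distinct real).
General solution: y = C₁ + C₂e^(5x).


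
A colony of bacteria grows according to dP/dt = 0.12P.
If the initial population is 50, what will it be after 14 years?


The ODE dP/dt = 0.12P has solution P(t) = P(0)e^(0.12t).
Substitute P(0) = 50 and t = 14: P(14) = 50 e^(1.68) ≈ 268.


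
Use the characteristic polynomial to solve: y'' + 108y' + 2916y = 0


Characteristic equation: r² + 108r + 2916 = 0, i.e. (r + 54)² = 0.
Repeated root r = -54; include an x factor for the second linearly independent solution.
General solution: y = (C₁ + C₂x)e^(-54x).


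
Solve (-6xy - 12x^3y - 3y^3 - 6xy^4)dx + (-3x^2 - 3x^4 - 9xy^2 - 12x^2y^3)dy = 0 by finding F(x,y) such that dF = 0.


Check exactness: ∂M/∂y = -6x - 12x^3 - 9y^2 - 24xy^3 and ∂N/∂x = -6x - 12x^3 - 9y^2 - 24xy^3; equal, so the equation is exact.
Integrate M with respect to x (treating y as constant): ∫M dx = -3x^2y - 3x^4y - 3xy^3 - 3x^2y^4 + h(y).
Differentiate w.r.t. y and set equal to N: all terms match, so h'(y) = 0 and h is a constant absorbed into C.
General solution: -3x^2y - 3x^4y - 3xy^3 - 3x^2y^4 = C.


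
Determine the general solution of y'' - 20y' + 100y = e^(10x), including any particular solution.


Characteristic polynomial (r - 10)² = 0; repeated root r = 10.
y_h = (C₁ + C₂x)e^(10x). Forcing matches the repeated root (resonance), so try y_p = Ax² e^(10x).
Substitute and solve for A: 2A = 1, so A = 1/2.
General solution: y = (C₁ + C₂x + (1/2)x²)e^(10x).


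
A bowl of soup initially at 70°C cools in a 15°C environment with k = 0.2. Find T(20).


Newton's law: dT/dt = -k(T - T_a) has solution T(t) = T_a + (T₀ - T_a)e^(-kt).
Plug in T_a = 15, T₀ = 70, k = 0.2, t = 20: T(20) = 15 + (55)e^(-4.00) ≈ 16.0°C.


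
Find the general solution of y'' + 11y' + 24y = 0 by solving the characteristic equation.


Characteristic equation: r² + 11r + 24 = 0.
Factor: (r + 3)(r + 8) = 0 ⇒ r = -3, -8 (distinct real).
General solution: y = C₁e^(-3x) + C₂e^(-8x).


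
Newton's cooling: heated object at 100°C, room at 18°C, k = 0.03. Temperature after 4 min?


Newton's law: dT/dt = -k(T - T_a) has solution T(t) = T_a + (T₀ - T_a)e^(-kt).
Plug in T_a = 18, T₀ = 100, k = 0.03, t = 4: T(4) = 18 + (82)e^(-0.12) ≈ 90.7°C.


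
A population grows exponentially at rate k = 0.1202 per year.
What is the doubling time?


Exponential growth: P(t) = P₀ e^(0.1202t). Set P(t)/P₀ = 2: e^(0.1202t) = 2.
Solve: t = ln(2)/0.1202 ≈ 5.77 years.


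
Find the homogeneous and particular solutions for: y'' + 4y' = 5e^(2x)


Characteristic roots of r² + 4r = 0 are -4, 0.
y_h = C₁e^(-4x) + C₂.
Forcing exponent 2 is not a characteristic root; try y_p = Ae^(2x).
Substitute: A·(4 + (4)·2 + (0)) = A·12 = 5, so A = 5/12.
General solution: y = C₁e^(-4x) + C₂ + (5/12)e^(2x).


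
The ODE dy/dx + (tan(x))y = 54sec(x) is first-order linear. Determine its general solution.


P(x) = tan(x) ⇒ μ = e^(∫tan(x)dx) = sec(x).
(sec(x) y)' = 54sec²(x) ⇒ sec(x) y = 54tan(x) + C.
Multiply by cos(x): y = 54sin(x) + C·cos(x).


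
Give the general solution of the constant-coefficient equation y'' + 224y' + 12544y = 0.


Characteristic equation: r² + 224r + 12544 = 0, i.e. (r + 112)² = 0.
Repeated root r = -112; include an x factor for the second linearly independent solution.
General solution: y = (C₁ + C₂x)e^(-112x).


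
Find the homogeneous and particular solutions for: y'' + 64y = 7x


Homogeneous: r² + 64 = 0 ⇒ r = ±8i, y_h = C₁cos(8x) + C₂sin(8x).
Polynomial forcing; try y_p = Ax + B. Then y_p'' + 64 y_p = 64(Ax + B) = 7x, so B = 0 and A = 7/64.
General solution: y = C₁cos(8x) + C₂sin(8x) + (7/64)x.


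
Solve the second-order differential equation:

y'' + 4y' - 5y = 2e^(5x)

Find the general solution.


Characteristic roots of r² + 4r - 5 = 0 are -5, 1.
y_h = C₁e^(-5x) + C₂e^(x).
Forcing exponent 5 is not a characteristic root; try y_p = Ae^(5x).
Substitute: A·(25 + (4)·5 + (-5)) = A·40 = 2, so A = 1/20.
General solution: y = C₁e^(-5x) + C₂e^(x) + (1/20)e^(5x).


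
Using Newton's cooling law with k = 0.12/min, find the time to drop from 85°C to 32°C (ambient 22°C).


From T(t) = T_a + (T₀ - T_a)e^(-kt), set T(t) = 32:
(32 - 22) / (85 - 22) = e^(-0.12t), so t = -ln(0.159)/0.12 ≈ 15.3 minutes.


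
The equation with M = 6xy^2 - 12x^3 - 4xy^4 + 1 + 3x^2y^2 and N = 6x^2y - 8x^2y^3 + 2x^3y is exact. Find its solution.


Check exactness: ∂M/∂y = 12xy - 16xy^3 + 6x^2y and ∂N/∂x = 12xy - 16xy^3 + 6x^2y; equal, so the equation is exact.
Integrate M with respect to x (treating y as constant): ∫M dx = 3x^2y^2 - 3x^4 - 2x^2y^4 + x + x^3y^2 + h(y).
Differentiate w.r.t. y and set equal to N: all terms match, so h'(y) = 0 and h is a constant absorbed into C.
General solution: 3x^2y^2 - 3x^4 - 2x^2y^4 + x + x^3y^2 = C.


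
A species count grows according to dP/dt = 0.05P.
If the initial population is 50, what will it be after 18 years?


The ODE dP/dt = 0.05P has solution P(t) = P(0)e^(0.05t).
Substitute P(0) = 50 and t = 18: P(18) = 50 e^(0.90) ≈ 123.


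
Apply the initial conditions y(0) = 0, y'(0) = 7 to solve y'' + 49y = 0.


Characteristic roots of r² + 49 = 0 are ±7i, so y = C₁cos(7x) + C₂sin(7x).
Apply y(0) = 0: C₁ = 0. Differentiate and apply y'(0) = 7: 7·C₂ = 7, so C₂ = 1.
Particular solution: y = sin(7x).


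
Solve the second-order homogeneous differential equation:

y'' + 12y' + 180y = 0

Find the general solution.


Characteristic equation: r² + 12r + 180 = 0.
Discriminant is negative; roots r = -6 ± 12i (complex conjugate pair).
General solution uses e^(α x)(C₁ cos(β x) + C₂ sin(β x)): y = e^(-6x)(C₁cos(12x) + C₂sin(12x)).


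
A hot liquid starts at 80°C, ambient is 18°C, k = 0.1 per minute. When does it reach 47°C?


From T(t) = T_a + (T₀ - T_a)e^(-kt), set T(t) = 47:
(47 - 18) / (80 - 18) = e^(-0.1t), so t = -ln(0.468)/0.1 ≈ 7.6 minutes.


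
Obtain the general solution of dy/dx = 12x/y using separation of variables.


Separate variables: y dy = 12x dx.
Integrate both sides: y²/2 = 6x^2 + C₀.
Multiply by 2: y² = 12x^2 + C.


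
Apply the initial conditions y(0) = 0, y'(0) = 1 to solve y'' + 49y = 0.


Characteristic roots of r² + 49 = 0 are ±7i, so y = C₁cos(7x) + C₂sin(7x).
Apply y(0) = 0: C₁ = 0. Differentiate and apply y'(0) = 1: 7·C₂ = 1, so C₂ = 1/7.
Particular solution: y = (1/7)sin(7x).


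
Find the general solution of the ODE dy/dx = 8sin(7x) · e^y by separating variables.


Separate: e^(-y) dy = 8sin(7x) dx.
Integrate: -e^(-y) = -(8/7)cos(7x) + C₀.
Rearrange: e^(-y) = (8/7)cos(7x) + C.


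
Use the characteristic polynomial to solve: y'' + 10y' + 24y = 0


Characteristic equation: r² + 10r + 24 = 0.
Factor: (r + 6)(r + 4) = 0 ⇒ r = -6, -4 (distinct real).
General solution: y = C₁e^(-6x) + C₂e^(-4x).


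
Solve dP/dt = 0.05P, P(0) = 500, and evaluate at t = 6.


The ODE dP/dt = 0.05P has solution P(t) = P(0)e^(0.05t).
Substitute P(0) = 500 and t = 6: P(6) = 500 e^(0.30) ≈ 675.


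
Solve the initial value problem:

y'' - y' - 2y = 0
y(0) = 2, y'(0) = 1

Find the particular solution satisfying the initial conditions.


Characteristic roots of r² - r - 2 = 0 are -1, 2.
General solution y = c₁ e^(-x) + c₂ e^(2x).
Apply y(0) = 2: c₁ + c₂ = 2. Apply y'(0) = 1: -1 c₁ + 2 c₂ = 1.
Solve: c₁ = 1, c₂ = 1.
Particular solution: y = e^(-x) + e^(2x).


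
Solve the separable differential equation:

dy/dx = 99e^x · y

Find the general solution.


Separate variables: dy/y = 99e^x dx.
Integrate: ln|y| = 99e^x + C₀.
Exponentiate: y = Ce^(99e^x).


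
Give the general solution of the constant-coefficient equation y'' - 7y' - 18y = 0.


Characteristic equation: r² - 7r - 18 = 0.
Factor: (r + 2)(r - 9) = 0 ⇒ r = -2, 9 (distinct real).
General solution: y = C₁e^(-2x) + C₂e^(9x).


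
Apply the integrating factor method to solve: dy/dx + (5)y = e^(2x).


P(x) = 5 ⇒ μ = e^(5x).
(μ y)' = e^(7x) ⇒ μ y = e^(7x)/7 + C.
Divide by μ: y = (1/7)e^(2x) + Ce^(-5x).


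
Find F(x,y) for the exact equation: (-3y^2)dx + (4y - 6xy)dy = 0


Check exactness: ∂M/∂y = -6y and ∂N/∂x = -6y; equal, so the equation is exact.
Integrate M with respect to x (treating y as constant): ∫M dx = -3xy^2 + h(y).
Differentiate w.r.t. y and set equal to N: the x-dependent terms already match, leaving h'(y) = 4y. Integrate: h(y) = 2y^2.
So F(x,y) = 2y^2 - 3xy^2.
General solution: 2y^2 - 3xy^2 = C.


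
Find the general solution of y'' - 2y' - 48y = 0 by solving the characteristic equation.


Characteristic equation: r² - 2r - 48 = 0.
Factor: (r - 8)(r + 6) = 0 ⇒ r = 8, -6 (distinct real).
General solution: y = C₁e^(8x) + C₂e^(-6x).


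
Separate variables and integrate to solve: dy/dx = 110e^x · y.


Separate variables: dy/y = 110e^x dx.
Integrate: ln|y| = 110e^x + C₀.
Exponentiate: y = Ce^(110e^x).


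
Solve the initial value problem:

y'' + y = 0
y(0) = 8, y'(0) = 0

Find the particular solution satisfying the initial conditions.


Characteristic roots of r² + 1 = 0 are ±1i, so y = C₁cos(x) + C₂sin(x).
Apply y(0) = 8: C₁ = 8. Differentiate and apply y'(0) = 0: 1·C₂ = 0, so C₂ = 0.
Particular solution: y = 8cos(x).


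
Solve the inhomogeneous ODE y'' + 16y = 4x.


Homogeneous: r² + 16 = 0 ⇒ r = ±4i, y_h = C₁cos(4x) + C₂sin(4x).
Polynomial forcing; try y_p = Ax + B. Then y_p'' + 16 y_p = 16(Ax + B) = 4x, so B = 0 and A = 1/4.
General solution: y = C₁cos(4x) + C₂sin(4x) + (1/4)x.


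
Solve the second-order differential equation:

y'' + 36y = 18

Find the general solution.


Homogeneous part: r² + 36 = 0 ⇒ r = ±6i, so y_h = C₁cos(6x) + C₂sin(6x).
Try constant y_p = A; plug in: 36A = 18 ⇒ A = 1/2.
General solution: y = C₁cos(6x) + C₂sin(6x) + 1/2.


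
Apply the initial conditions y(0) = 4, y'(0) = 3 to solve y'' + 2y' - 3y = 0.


Characteristic roots of r² + 2r - 3 = 0 are 1, -3.
General solution y = c₁ e^(x) + c₂ e^(-3x).
Apply y(0) = 4: c₁ + c₂ = 4. Apply y'(0) = 3: 1 c₁ - 3 c₂ = 3.
Solve: c₁ = 15/4, c₂ = 1/4.
Particular solution: y = (15/4)e^(x) + (1/4)e^(-3x).


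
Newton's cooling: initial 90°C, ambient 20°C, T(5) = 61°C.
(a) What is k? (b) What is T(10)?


Newton's law: T(t) = T_a + (T₀ - T_a)e^(-kt).
(a) Use T(5) = 61: (61 - 20)/(90 - 20) = e^(-k·5), so k = -ln(0.586)/5 ≈ 0.1070.
(b) Apply k to t = 10: T(10) = 20 + (70)e^(-1.070) ≈ 44.0°C.


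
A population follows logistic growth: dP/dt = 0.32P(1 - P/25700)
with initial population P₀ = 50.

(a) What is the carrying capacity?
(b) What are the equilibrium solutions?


Logistic ODE dP/dt = 0.32P(1 - P/25700) has equilibria where dP/dt = 0, i.e. P = 0 or P = 25700.
The coefficient (1 - P/K) = 0 when P = K, identifying K = 25700 as the carrying capacity.
(a) K = 25700; (b) equilibria P = 0 and P = 25700.


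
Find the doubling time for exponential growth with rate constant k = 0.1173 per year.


Exponential growth: P(t) = P₀ e^(0.1173t). Set P(t)/P₀ = 2: e^(0.1173t) = 2.
Solve: t = ln(2)/0.1173 ≈ 5.91 years.


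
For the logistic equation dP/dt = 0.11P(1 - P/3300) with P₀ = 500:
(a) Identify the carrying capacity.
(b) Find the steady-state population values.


Logistic ODE dP/dt = 0.11P(1 - P/3300) has equilibria where dP/dt = 0, i.e. P = 0 or P = 3300.
The coefficient (1 - P/K) = 0 when P = K, identifying K = 3300 as the carrying capacity.
(a) K = 3300; (b) equilibria P = 0 and P = 3300.


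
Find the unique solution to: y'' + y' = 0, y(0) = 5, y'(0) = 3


Characteristic roots of r² + r = 0 are -1, 0.
General solution y = c₁ e^(-x) + c₂.
Apply y(0) = 5: c₁ + c₂ = 5. Apply y'(0) = 3: -1 c₁ + 0 c₂ = 3.
Solve: c₁ = -3, c₂ = 8.
Particular solution: y = -3e^(-x) + 8.


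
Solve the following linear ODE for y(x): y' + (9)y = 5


P(x) = 9, Q(x) = 5; integrating factor μ = e^(9x).
(μ y)' = 5e^(9x) ⇒ μ y = (5/9)e^(9x) + C.
Divide by μ: y = 5/9 + Ce^(-9x).


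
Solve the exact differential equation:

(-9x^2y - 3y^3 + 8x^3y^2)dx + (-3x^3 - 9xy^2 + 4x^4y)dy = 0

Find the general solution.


Check exactness: ∂M/∂y = -9x^2 - 9y^2 + 16x^3y and ∂N/∂x = -9x^2 - 9y^2 + 16x^3y; equal, so the equation is exact.
Integrate M with respect to x (treating y as constant): ∫M dx = -3x^3y - 3xy^3 + 2x^4y^2 + h(y).
Differentiate w.r.t. y and set equal to N: all terms match, so h'(y) = 0 and h is a constant absorbed into C.
General solution: -3x^3y - 3xy^3 + 2x^4y^2 = C.


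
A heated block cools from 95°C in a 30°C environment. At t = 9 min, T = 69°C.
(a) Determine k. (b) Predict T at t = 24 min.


Newton's law: T(t) = T_a + (T₀ - T_a)e^(-kt).
(a) Use T(9) = 69: (69 - 30)/(95 - 30) = e^(-k·9), so k = -ln(0.600)/9 ≈ 0.0568.
(b) Apply k to t = 24: T(24) = 30 + (65)e^(-1.362) ≈ 46.6°C.


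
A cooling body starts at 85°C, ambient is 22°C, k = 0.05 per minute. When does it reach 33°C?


From T(t) = T_a + (T₀ - T_a)e^(-kt), set T(t) = 33:
(33 - 22) / (85 - 22) = e^(-0.05t), so t = -ln(0.175)/0.05 ≈ 34.9 minutes.


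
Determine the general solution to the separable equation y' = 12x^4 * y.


Separate variables: dy/y = 12x^4 dx.
Integrate: ln|y| = (12/5)x^5 + C₀.
Exponentiate: y = Ce^((12/5)x^5).


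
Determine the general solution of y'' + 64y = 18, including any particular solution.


Homogeneous part: r² + 64 = 0 ⇒ r = ±8i, so y_h = C₁cos(8x) + C₂sin(8x).
Try constant y_p = A; plug in: 64A = 18 ⇒ A = 9/32.
General solution: y = C₁cos(8x) + C₂sin(8x) + 9/32.


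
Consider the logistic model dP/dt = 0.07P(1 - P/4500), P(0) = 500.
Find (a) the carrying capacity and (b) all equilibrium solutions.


Logistic ODE dP/dt = 0.07P(1 - P/4500) has equilibria where dP/dt = 0, i.e. P = 0 or P = 4500.
The coefficient (1 - P/K) = 0 when P = K, identifying K = 4500 as the carrying capacity.
(a) K = 4500; (b) equilibria P = 0 and P = 4500.


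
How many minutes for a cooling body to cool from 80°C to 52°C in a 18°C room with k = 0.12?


From T(t) = T_a + (T₀ - T_a)e^(-kt), set T(t) = 52:
(52 - 18) / (80 - 18) = e^(-0.12t), so t = -ln(0.548)/0.12 ≈ 5.0 minutes.


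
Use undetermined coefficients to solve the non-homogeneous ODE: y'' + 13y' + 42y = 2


Characteristic roots of r² + 13r + 42 = 0 are -7, -6.
y_h = C₁e^(-7x) + C₂e^(-6x).
Constant forcing; try y_p = A. Then 42A = 2 ⇒ A = 1/21.
General solution: y = C₁e^(-7x) + C₂e^(-6x) + 1/21.


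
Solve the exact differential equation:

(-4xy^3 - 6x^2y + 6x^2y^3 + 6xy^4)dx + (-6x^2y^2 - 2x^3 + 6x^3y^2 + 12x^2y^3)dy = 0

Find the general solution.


Check exactness: ∂M/∂y = -12xy^2 - 6x^2 + 18x^2y^2 + 24xy^3 and ∂N/∂x = -12xy^2 - 6x^2 + 18x^2y^2 + 24xy^3; equal, so the equation is exact.
Integrate M with respect to x (treating y as constant): ∫M dx = -2x^2y^3 - 2x^3y + 2x^3y^3 + 3x^2y^4 + h(y).
Differentiate w.r.t. y and set equal to N: all terms match, so h'(y) = 0 and h is a constant absorbed into C.
General solution: -2x^2y^3 - 2x^3y + 2x^3y^3 + 3x^2y^4 = C.


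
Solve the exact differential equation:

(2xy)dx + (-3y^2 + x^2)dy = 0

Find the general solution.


Check exactness: ∂M/∂y = 2x and ∂N/∂x = 2x; equal, so the equation is exact.
Integrate M with respect to x (treating y as constant): ∫M dx = x^2y + h(y).
Differentiate w.r.t. y and set equal to N: the x-dependent terms already match, leaving h'(y) = -3y^2. Integrate: h(y) = -y^3.
So F(x,y) = -y^3 + x^2y.
General solution: -y^3 + x^2y = C.


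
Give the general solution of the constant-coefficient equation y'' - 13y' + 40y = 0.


Characteristic equation: r² - 13r + 40 = 0.
Factor: (r - 8)(r - 5) = 0 ⇒ r = 8, 5 (distinct real).
General solution: y = C₁e^(8x) + C₂e^(5x).


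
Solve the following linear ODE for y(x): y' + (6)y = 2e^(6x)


P(x) = 6 ⇒ μ = e^(6x).
(μ y)' = 2e^(12x) ⇒ μ y = (2/12)e^(12x) + C.
Divide by μ: y = (1/6)e^(6x) + Ce^(-6x).


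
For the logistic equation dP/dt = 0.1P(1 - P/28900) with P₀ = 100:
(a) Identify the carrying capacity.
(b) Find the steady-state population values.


Logistic ODE dP/dt = 0.1P(1 - P/28900) has equilibria where dP/dt = 0, i.e. P = 0 or P = 28900.
The coefficient (1 - P/K) = 0 when P = K, identifying K = 28900 as the carrying capacity.
(a) K = 28900; (b) equilibria P = 0 and P = 28900.


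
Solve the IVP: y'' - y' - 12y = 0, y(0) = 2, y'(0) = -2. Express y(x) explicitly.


Characteristic roots of r² - r - 12 = 0 are 4, -3.
General solution y = c₁ e^(4x) + c₂ e^(-3x).
Apply y(0) = 2: c₁ + c₂ = 2. Apply y'(0) = -2: 4 c₁ - 3 c₂ = -2.
Solve: c₁ = 4/7, c₂ = 10/7.
Particular solution: y = (4/7)e^(4x) + (10/7)e^(-3x).
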